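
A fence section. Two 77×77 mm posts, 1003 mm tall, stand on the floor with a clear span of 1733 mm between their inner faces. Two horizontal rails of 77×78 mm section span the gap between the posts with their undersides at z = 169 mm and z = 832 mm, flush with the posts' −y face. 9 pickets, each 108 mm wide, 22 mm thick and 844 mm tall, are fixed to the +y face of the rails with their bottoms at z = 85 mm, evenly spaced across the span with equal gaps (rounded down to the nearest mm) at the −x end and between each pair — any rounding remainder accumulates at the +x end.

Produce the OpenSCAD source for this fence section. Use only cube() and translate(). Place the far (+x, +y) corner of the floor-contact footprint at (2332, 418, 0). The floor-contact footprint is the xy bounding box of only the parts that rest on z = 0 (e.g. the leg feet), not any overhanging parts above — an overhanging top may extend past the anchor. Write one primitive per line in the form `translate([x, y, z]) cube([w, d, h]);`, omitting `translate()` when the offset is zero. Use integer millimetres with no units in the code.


translate([445, 341, 0]) cube([77, 77, 1003]);
translate([2255, 341, 0]) cube([77, 77, 1003]);
translate([522, 341, 169]) cube([1733, 77, 78]);
translate([522, 341, 832]) cube([1733, 77, 78]);
translate([598, 418, 85]) cube([108, 22, 844]);
translate([782, 418, 85]) cube([108, 22, 844]);
translate([966, 418, 85]) cube([108, 22, 844]);
translate([1150, 418, 85]) cube([108, 22, 844]);
translate([1334, 418, 85]) cube([108, 22, 844]);
translate([1518, 418, 85]) cube([108, 22, 844]);
translate([1702, 418, 85]) cube([108, 22, 844]);
translate([1886, 418, 85]) cube([108, 22, 844]);
translate([2070, 418, 85]) cube([108, 22, 844]);


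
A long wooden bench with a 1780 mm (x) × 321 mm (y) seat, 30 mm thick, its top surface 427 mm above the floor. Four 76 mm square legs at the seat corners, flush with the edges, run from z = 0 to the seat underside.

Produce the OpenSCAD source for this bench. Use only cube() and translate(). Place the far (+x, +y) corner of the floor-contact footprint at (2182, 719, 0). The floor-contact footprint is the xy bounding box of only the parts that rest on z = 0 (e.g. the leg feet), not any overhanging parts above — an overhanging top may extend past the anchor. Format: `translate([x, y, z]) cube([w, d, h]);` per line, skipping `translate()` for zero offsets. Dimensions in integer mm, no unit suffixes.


// leg_h = 427 − 30 = 397
translate([402, 398, 397]) cube([1780, 321, 30]);
translate([402, 398, 0]) cube([76, 76, 397]);
translate([402, 643, 0]) cube([76, 76, 397]);
translate([2106, 398, 0]) cube([76, 76, 397]);
translate([2106, 643, 0]) cube([76, 76, 397]);


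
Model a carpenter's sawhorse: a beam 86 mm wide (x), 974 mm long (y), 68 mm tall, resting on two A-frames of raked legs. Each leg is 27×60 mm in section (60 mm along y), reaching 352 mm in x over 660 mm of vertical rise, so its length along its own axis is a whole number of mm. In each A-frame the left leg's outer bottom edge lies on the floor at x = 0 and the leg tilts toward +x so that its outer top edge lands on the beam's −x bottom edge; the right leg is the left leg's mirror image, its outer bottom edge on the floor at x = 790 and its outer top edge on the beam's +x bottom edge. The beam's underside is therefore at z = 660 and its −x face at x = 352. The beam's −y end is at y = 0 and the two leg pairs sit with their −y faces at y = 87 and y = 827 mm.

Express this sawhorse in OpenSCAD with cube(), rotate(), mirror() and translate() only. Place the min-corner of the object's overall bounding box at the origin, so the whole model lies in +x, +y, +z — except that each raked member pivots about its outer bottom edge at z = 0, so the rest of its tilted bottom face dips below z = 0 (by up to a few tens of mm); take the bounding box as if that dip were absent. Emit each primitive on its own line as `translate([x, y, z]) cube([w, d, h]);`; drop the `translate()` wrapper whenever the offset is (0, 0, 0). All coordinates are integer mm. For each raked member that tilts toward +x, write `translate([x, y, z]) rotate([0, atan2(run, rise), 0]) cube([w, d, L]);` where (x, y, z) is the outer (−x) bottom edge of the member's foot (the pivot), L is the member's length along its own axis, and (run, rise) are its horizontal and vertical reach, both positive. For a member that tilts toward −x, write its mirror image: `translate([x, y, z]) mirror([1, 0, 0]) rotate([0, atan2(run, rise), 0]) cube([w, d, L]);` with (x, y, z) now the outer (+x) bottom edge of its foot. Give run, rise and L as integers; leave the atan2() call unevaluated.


// leg length = √(352² + 660²) = 748
// right-leg outer foot x = 2·352 + 86 = 790
// beam min-corner = (352, 0, 660)
translate([352, 0, 660]) cube([86, 974, 68]);
translate([0, 87, 0]) rotate([0, atan2(352, 660), 0]) cube([27, 60, 748]);
translate([790, 87, 0]) mirror([1, 0, 0]) rotate([0, atan2(352, 660), 0]) cube([27, 60, 748]);
translate([0, 827, 0]) rotate([0, atan2(352, 660), 0]) cube([27, 60, 748]);
translate([790, 827, 0]) mirror([1, 0, 0]) rotate([0, atan2(352, 660), 0]) cube([27, 60, 748]);


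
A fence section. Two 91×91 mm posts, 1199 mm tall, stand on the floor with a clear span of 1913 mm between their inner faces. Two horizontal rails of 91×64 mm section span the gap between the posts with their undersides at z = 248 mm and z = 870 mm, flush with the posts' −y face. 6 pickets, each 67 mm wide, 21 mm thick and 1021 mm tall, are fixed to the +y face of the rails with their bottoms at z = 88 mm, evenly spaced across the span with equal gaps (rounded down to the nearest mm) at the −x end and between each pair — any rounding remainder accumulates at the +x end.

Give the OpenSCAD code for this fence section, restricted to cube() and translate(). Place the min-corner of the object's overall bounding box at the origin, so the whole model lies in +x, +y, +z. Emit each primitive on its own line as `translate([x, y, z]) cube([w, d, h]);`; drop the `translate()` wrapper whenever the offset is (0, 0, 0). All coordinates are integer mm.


cube([91, 91, 1199]);
translate([2004, 0, 0]) cube([91, 91, 1199]);
translate([91, 0, 248]) cube([1913, 91, 64]);
translate([91, 0, 870]) cube([1913, 91, 64]);
translate([306, 91, 88]) cube([67, 21, 1021]);
translate([588, 91, 88]) cube([67, 21, 1021]);
translate([870, 91, 88]) cube([67, 21, 1021]);
translate([1152, 91, 88]) cube([67, 21, 1021]);
translate([1434, 91, 88]) cube([67, 21, 1021]);
translate([1716, 91, 88]) cube([67, 21, 1021]);


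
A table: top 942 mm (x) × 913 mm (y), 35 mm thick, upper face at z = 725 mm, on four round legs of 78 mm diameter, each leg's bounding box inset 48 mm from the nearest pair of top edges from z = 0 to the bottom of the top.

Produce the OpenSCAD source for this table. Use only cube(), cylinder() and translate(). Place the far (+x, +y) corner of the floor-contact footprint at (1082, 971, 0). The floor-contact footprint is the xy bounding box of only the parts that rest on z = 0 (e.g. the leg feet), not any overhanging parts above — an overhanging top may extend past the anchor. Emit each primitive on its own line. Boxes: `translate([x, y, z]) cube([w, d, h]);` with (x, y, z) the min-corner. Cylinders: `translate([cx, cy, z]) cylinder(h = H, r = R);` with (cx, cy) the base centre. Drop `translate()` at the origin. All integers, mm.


translate([188, 106, 690]) cube([942, 913, 35]);
translate([275, 193, 0]) cylinder(h = 690, r = 39);
translate([1043, 193, 0]) cylinder(h = 690, r = 39);
translate([275, 932, 0]) cylinder(h = 690, r = 39);
translate([1043, 932, 0]) cylinder(h = 690, r = 39);


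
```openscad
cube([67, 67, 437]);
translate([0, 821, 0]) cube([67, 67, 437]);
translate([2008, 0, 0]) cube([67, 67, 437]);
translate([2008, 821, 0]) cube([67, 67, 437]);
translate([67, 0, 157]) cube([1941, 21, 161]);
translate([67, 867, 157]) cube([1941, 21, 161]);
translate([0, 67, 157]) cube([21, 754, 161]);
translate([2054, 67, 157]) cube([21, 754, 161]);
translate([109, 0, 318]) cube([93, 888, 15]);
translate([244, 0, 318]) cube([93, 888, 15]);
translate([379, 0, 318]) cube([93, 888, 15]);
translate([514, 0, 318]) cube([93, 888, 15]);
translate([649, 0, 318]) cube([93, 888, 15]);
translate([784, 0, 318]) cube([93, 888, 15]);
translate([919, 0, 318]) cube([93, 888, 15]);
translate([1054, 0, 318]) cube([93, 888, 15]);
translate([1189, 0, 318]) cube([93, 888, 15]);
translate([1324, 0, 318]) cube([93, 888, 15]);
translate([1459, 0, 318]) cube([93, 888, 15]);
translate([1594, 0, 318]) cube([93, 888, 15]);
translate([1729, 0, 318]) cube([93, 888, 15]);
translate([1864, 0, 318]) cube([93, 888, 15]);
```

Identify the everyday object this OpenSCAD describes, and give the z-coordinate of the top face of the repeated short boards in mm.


A bed frame. The slat-top height is 333 mm.

Four posts, four rails, and a row of slats — a bed frame. Slats sit on the rails at z = 157 + 161 = 318; with slat thickness 15, the top is 333 mm.


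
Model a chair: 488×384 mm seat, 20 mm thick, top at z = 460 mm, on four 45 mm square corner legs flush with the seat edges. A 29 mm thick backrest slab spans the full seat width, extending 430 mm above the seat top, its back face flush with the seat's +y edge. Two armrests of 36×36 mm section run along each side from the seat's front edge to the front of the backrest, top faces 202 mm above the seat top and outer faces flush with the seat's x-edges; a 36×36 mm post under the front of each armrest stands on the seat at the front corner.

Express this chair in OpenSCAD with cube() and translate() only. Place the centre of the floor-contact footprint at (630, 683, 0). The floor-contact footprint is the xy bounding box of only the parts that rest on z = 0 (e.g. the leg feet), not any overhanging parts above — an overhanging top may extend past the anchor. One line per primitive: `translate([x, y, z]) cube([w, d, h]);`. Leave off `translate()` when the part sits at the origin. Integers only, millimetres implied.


// leg_h = 460 - 20 = 440
// arm post h = 202 - 36 = 166
translate([386, 491, 440]) cube([488, 384, 20]);
translate([386, 491, 0]) cube([45, 45, 440]);
translate([829, 491, 0]) cube([45, 45, 440]);
translate([386, 830, 0]) cube([45, 45, 440]);
translate([829, 830, 0]) cube([45, 45, 440]);
translate([386, 846, 460]) cube([488, 29, 430]);
translate([386, 491, 626]) cube([36, 355, 36]);
translate([838, 491, 626]) cube([36, 355, 36]);
translate([386, 491, 460]) cube([36, 36, 166]);
translate([838, 491, 460]) cube([36, 36, 166]);


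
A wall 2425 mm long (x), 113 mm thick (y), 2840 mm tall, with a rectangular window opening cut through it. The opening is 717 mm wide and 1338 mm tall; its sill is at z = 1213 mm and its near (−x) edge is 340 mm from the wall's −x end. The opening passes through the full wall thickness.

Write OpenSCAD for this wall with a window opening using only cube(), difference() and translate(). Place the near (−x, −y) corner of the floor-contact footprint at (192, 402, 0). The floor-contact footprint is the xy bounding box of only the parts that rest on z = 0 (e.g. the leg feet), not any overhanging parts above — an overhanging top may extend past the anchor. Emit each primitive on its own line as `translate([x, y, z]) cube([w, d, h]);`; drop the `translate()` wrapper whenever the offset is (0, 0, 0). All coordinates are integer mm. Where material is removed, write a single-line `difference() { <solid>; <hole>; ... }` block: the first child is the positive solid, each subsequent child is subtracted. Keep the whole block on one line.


difference() { translate([192, 402, 0]) cube([2425, 113, 2840]); translate([532, 402, 1213]) cube([717, 113, 1338]); }


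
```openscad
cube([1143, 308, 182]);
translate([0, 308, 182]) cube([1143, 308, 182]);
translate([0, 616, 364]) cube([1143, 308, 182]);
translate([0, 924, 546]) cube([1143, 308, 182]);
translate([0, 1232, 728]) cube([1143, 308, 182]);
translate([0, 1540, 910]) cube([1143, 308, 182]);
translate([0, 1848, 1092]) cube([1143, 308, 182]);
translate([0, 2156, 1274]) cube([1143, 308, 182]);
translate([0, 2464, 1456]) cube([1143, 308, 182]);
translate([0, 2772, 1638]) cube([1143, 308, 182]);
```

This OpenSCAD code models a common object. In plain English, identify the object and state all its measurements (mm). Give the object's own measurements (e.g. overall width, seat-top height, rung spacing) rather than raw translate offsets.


A straight staircase of 10 solid steps. Each step is 1143 mm wide (x), 308 mm deep (y, the going) and 182 mm tall (the rise). The first step rests on the floor; each subsequent step sits one going further in +y and one rise higher in +z, directly behind and above the previous step with no overlap.


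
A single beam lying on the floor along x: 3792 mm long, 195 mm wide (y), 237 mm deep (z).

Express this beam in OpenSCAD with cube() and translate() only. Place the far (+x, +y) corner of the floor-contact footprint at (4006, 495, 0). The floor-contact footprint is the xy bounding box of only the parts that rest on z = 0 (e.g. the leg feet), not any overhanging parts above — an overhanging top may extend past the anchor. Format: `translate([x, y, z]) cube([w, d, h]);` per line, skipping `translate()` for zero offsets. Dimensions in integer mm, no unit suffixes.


translate([214, 300, 0]) cube([3792, 195, 237]);


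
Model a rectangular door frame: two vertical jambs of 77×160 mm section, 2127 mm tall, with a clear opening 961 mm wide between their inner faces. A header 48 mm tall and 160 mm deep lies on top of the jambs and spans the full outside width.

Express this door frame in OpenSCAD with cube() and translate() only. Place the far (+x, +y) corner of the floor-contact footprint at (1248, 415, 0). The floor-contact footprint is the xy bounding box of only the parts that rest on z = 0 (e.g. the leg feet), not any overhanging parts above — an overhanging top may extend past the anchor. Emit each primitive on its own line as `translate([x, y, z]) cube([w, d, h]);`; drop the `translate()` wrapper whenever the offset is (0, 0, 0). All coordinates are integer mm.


translate([133, 255, 0]) cube([77, 160, 2127]);
translate([1171, 255, 0]) cube([77, 160, 2127]);
translate([133, 255, 2127]) cube([1115, 160, 48]);


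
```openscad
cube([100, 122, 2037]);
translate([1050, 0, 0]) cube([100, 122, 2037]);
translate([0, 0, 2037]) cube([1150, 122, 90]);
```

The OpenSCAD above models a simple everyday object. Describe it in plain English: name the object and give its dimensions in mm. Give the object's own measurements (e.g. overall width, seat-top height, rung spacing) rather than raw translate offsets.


A door frame. The clear opening is 950 mm wide and 2037 mm high. Two 100 mm wide jambs, 122 mm deep, stand either side of the opening from the floor to the top of the opening. A 90 mm thick head sits across the top of both jambs, spanning the full outside width of the frame.


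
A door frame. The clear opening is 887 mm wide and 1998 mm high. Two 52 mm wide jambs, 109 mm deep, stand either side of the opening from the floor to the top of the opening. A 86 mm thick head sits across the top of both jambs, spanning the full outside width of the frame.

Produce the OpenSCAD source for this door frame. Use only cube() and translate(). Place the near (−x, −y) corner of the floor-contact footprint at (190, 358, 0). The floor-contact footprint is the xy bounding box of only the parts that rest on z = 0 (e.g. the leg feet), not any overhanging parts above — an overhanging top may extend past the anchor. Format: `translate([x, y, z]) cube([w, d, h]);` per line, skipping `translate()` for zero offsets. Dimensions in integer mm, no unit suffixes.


translate([190, 358, 0]) cube([52, 109, 1998]);
translate([1129, 358, 0]) cube([52, 109, 1998]);
translate([190, 358, 1998]) cube([991, 109, 86]);


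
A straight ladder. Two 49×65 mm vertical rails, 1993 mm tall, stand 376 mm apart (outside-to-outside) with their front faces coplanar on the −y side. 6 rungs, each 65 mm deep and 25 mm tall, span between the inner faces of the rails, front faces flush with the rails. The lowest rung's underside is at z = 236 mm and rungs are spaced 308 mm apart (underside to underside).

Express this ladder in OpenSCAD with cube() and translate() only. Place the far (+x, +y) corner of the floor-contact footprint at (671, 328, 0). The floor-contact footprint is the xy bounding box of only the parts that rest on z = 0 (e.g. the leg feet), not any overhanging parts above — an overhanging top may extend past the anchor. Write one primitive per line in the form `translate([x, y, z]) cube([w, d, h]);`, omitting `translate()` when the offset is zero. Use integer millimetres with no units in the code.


// rung span = 376 - 2*49 = 278
// rung[k] z = 236 + k*308
translate([295, 263, 0]) cube([49, 65, 1993]);
translate([622, 263, 0]) cube([49, 65, 1993]);
translate([344, 263, 236]) cube([278, 65, 25]);
translate([344, 263, 544]) cube([278, 65, 25]);
translate([344, 263, 852]) cube([278, 65, 25]);
translate([344, 263, 1160]) cube([278, 65, 25]);
translate([344, 263, 1468]) cube([278, 65, 25]);
translate([344, 263, 1776]) cube([278, 65, 25]);


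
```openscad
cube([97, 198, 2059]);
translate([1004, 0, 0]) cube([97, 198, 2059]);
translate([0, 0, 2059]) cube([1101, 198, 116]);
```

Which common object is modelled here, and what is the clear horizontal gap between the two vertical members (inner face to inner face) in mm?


A door frame. The clear opening width is 907 mm.

Two 2059 mm tall posts with a header on top — a door frame. The left jamb is 97 mm wide at x = 0; the right jamb starts at x = 1004. The clear opening is 1004 − 97 = 907 mm.


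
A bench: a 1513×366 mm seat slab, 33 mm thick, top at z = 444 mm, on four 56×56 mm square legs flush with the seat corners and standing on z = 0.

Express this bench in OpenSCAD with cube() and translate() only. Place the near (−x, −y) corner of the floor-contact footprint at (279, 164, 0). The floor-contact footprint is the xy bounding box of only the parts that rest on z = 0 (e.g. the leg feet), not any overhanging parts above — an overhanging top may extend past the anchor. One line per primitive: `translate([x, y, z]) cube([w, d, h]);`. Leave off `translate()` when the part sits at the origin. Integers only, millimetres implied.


translate([279, 164, 411]) cube([1513, 366, 33]);
translate([279, 164, 0]) cube([56, 56, 411]);
translate([279, 474, 0]) cube([56, 56, 411]);
translate([1736, 164, 0]) cube([56, 56, 411]);
translate([1736, 474, 0]) cube([56, 56, 411]);


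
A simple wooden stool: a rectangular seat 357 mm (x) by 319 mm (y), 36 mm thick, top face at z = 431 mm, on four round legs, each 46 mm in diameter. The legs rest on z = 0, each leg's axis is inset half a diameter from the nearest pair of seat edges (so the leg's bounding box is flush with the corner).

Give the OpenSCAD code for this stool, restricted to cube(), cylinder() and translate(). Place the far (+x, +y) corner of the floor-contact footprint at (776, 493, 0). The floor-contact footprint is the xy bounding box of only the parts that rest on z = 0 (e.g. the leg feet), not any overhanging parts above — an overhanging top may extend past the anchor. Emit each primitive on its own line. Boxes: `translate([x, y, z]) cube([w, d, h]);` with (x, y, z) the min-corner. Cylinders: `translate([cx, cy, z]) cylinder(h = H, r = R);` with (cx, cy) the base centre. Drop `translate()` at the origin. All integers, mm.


translate([419, 174, 395]) cube([357, 319, 36]);
translate([442, 197, 0]) cylinder(h = 395, r = 23);
translate([753, 197, 0]) cylinder(h = 395, r = 23);
translate([442, 470, 0]) cylinder(h = 395, r = 23);
translate([753, 470, 0]) cylinder(h = 395, r = 23);


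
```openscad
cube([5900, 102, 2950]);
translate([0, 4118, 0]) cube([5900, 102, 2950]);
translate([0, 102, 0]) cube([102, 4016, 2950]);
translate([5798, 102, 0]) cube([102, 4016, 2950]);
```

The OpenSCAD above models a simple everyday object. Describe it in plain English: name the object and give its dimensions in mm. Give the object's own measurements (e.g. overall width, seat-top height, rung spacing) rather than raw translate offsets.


The wall frame of a small rectangular building: four walls, each 2950 mm tall and 102 mm thick, enclosing a footprint 5900 mm (x) by 4220 mm (y) outside-to-outside, with no floor or roof. The front and back walls (the −y and +y sides) span the full width; the two side walls fit between them.


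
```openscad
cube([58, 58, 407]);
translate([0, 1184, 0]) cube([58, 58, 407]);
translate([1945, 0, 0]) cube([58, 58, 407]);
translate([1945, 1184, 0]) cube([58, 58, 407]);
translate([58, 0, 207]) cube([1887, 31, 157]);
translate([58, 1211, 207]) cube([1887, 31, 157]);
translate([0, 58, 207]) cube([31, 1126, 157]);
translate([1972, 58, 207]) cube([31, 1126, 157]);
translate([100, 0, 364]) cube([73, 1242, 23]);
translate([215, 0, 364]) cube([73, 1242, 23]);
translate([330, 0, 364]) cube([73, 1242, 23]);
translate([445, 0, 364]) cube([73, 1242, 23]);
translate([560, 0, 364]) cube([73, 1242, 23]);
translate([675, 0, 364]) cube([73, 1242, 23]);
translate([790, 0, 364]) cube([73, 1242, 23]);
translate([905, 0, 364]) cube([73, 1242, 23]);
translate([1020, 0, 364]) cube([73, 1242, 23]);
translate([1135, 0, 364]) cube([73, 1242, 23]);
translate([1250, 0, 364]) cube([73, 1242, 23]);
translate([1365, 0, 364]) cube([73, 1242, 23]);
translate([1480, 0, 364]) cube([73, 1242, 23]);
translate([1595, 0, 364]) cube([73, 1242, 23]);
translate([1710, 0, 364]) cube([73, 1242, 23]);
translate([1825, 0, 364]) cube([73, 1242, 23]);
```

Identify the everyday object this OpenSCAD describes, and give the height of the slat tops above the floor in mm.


A bed frame. The slat-top height is 387 mm.

Four posts, four rails, and a row of slats — a bed frame. Slats sit on the rails at z = 207 + 157 = 364; with slat thickness 23, the top is 387 mm.


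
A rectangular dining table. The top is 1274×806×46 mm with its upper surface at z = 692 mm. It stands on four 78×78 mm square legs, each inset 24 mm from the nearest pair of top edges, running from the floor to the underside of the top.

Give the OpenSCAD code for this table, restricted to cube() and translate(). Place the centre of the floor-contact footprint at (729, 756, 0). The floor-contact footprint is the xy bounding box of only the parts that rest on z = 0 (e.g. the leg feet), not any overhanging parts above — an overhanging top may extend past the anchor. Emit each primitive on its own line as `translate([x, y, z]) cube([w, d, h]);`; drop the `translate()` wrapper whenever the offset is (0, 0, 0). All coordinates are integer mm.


// leg_h = 692 - 46 = 646
translate([92, 353, 646]) cube([1274, 806, 46]);
translate([116, 377, 0]) cube([78, 78, 646]);
translate([1264, 377, 0]) cube([78, 78, 646]);
translate([116, 1057, 0]) cube([78, 78, 646]);
translate([1264, 1057, 0]) cube([78, 78, 646]);


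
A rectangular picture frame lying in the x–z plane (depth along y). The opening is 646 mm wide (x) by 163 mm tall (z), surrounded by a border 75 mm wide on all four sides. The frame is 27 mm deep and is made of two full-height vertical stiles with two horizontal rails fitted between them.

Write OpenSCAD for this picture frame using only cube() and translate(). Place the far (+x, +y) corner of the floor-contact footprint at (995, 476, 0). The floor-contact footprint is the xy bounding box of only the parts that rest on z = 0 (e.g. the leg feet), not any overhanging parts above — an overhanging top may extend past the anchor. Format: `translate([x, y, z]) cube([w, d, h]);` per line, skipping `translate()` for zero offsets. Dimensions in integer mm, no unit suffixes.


translate([199, 449, 0]) cube([75, 27, 313]);
translate([920, 449, 0]) cube([75, 27, 313]);
translate([274, 449, 0]) cube([646, 27, 75]);
translate([274, 449, 238]) cube([646, 27, 75]);


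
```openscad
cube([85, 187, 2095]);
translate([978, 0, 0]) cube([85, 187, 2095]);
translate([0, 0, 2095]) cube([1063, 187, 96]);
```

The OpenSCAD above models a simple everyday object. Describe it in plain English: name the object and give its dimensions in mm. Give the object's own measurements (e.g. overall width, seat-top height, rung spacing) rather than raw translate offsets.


A door frame. The clear opening is 893 mm wide and 2095 mm high. Two 85 mm wide jambs, 187 mm deep, stand either side of the opening from the floor to the top of the opening. A 96 mm thick head sits across the top of both jambs, spanning the full outside width of the frame.


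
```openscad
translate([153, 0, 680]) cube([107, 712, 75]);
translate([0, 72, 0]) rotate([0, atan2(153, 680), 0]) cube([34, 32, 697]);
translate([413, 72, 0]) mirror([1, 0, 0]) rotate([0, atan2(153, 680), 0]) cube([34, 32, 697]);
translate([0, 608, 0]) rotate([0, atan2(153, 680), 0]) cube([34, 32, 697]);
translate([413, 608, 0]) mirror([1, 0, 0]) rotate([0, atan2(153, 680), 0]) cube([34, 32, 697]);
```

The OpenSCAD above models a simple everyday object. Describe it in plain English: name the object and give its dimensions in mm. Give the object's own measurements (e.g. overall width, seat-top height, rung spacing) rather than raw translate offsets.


A sawhorse. A 107×712×75 mm beam (x, y, z) sits on two A-frame leg pairs. Each pair is two raked legs of 34×32 mm section (32 mm along y) splaying symmetrically in x. Each leg rises 680 mm vertically over 153 mm of horizontal reach and is 697 mm long along its own axis. Every leg's outer bottom edge rests on the floor and its outer top edge meets a bottom edge of the beam — the left legs (tilting toward +x) meet the beam's −x bottom edge, the right legs (their mirror images, tilting toward −x) meet its +x bottom edge — so the leg tops tuck under the beam, the beam's underside is 680 mm above the floor, and the feet are 413 mm apart outside-to-outside with the beam centred between them. The two leg pairs are set in 72 mm from either end of the beam.


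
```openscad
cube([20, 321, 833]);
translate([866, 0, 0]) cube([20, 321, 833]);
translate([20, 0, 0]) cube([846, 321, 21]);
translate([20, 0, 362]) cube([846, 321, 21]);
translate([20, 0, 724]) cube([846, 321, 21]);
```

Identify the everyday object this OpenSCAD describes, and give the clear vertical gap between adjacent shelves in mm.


A bookshelf. The clear shelf gap is 341 mm.

Two tall side panels with 3 horizontal boards between them — a bookshelf. The first two shelf undersides are at z = 0 and z = 362; with shelf thickness 21, the clear gap is 362 − 0 − 21 = 341 mm.


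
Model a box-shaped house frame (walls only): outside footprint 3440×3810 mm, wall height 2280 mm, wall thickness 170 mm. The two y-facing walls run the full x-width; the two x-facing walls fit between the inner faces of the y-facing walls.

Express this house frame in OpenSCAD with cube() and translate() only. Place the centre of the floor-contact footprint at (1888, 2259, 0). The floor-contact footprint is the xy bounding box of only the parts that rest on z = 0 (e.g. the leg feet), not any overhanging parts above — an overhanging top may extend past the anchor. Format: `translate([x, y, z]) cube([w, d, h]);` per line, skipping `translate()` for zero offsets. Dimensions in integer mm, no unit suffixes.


translate([168, 354, 0]) cube([3440, 170, 2280]);
translate([168, 3994, 0]) cube([3440, 170, 2280]);
translate([168, 524, 0]) cube([170, 3470, 2280]);
translate([3438, 524, 0]) cube([170, 3470, 2280]);


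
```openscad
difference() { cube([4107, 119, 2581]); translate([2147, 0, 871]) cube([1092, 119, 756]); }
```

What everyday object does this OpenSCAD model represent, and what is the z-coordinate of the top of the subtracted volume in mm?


A wall with a window opening. The window head height is 1627 mm.

A wall with a rectangular opening subtracted — a window. Sill at z = 871, opening 756 mm tall, so the head is at 871 + 756 = 1627 mm.


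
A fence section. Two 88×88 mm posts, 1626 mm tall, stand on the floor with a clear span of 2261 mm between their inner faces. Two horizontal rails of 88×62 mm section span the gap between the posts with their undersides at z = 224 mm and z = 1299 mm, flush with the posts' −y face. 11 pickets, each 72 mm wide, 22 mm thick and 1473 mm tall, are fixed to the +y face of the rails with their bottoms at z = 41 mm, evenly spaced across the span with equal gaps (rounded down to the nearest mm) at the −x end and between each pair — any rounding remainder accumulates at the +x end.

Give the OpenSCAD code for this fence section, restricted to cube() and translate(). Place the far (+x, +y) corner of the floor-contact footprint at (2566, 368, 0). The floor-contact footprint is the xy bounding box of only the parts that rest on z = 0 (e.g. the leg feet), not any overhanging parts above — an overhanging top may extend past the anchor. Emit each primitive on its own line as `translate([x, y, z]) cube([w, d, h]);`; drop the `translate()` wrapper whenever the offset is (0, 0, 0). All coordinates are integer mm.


translate([129, 280, 0]) cube([88, 88, 1626]);
translate([2478, 280, 0]) cube([88, 88, 1626]);
translate([217, 280, 224]) cube([2261, 88, 62]);
translate([217, 280, 1299]) cube([2261, 88, 62]);
translate([339, 368, 41]) cube([72, 22, 1473]);
translate([533, 368, 41]) cube([72, 22, 1473]);
translate([727, 368, 41]) cube([72, 22, 1473]);
translate([921, 368, 41]) cube([72, 22, 1473]);
translate([1115, 368, 41]) cube([72, 22, 1473]);
translate([1309, 368, 41]) cube([72, 22, 1473]);
translate([1503, 368, 41]) cube([72, 22, 1473]);
translate([1697, 368, 41]) cube([72, 22, 1473]);
translate([1891, 368, 41]) cube([72, 22, 1473]);
translate([2085, 368, 41]) cube([72, 22, 1473]);
translate([2279, 368, 41]) cube([72, 22, 1473]);


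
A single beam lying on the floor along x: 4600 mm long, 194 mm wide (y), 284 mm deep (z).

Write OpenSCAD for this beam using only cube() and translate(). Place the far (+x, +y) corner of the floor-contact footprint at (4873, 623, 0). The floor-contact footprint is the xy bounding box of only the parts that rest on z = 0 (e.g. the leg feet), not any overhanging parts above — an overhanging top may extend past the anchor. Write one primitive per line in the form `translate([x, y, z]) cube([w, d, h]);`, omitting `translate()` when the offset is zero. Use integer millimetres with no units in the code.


translate([273, 429, 0]) cube([4600, 194, 284]);


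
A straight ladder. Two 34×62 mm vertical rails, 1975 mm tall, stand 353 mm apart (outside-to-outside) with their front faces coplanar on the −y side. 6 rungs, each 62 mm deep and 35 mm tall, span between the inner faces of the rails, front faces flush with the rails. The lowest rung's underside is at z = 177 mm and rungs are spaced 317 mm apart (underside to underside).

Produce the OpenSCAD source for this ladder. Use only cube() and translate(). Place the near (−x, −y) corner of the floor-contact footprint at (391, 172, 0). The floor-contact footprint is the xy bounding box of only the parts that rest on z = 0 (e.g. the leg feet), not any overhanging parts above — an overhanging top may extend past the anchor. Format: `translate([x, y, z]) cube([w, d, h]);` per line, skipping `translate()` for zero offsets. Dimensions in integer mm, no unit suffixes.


translate([391, 172, 0]) cube([34, 62, 1975]);
translate([710, 172, 0]) cube([34, 62, 1975]);
translate([425, 172, 177]) cube([285, 62, 35]);
translate([425, 172, 494]) cube([285, 62, 35]);
translate([425, 172, 811]) cube([285, 62, 35]);
translate([425, 172, 1128]) cube([285, 62, 35]);
translate([425, 172, 1445]) cube([285, 62, 35]);
translate([425, 172, 1762]) cube([285, 62, 35]);


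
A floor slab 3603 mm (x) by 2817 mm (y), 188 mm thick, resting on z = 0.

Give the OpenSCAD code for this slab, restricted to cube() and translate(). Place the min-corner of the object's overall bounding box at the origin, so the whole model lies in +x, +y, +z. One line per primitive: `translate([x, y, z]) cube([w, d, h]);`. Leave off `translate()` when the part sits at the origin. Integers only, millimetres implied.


cube([3603, 2817, 188]);


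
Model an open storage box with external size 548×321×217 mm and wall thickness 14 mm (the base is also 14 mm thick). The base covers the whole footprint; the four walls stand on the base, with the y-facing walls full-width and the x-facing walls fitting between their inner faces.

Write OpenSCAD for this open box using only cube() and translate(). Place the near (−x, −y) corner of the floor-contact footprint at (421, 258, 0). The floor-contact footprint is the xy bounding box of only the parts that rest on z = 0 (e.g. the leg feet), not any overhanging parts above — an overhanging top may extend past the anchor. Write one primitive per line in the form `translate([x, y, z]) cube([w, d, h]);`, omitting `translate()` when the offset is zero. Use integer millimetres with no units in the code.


translate([421, 258, 0]) cube([548, 321, 14]);
translate([421, 258, 14]) cube([548, 14, 203]);
translate([421, 565, 14]) cube([548, 14, 203]);
translate([421, 272, 14]) cube([14, 293, 203]);
translate([955, 272, 14]) cube([14, 293, 203]);


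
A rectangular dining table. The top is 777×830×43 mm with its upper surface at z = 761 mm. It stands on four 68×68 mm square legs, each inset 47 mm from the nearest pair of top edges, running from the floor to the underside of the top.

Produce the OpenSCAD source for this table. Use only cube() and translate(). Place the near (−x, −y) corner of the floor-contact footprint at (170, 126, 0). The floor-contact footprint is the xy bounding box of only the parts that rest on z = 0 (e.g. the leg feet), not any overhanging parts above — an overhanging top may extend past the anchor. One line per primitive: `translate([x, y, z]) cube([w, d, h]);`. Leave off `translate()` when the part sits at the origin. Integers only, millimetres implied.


// leg_h = 761 - 43 = 718
translate([123, 79, 718]) cube([777, 830, 43]);
translate([170, 126, 0]) cube([68, 68, 718]);
translate([785, 126, 0]) cube([68, 68, 718]);
translate([170, 794, 0]) cube([68, 68, 718]);
translate([785, 794, 0]) cube([68, 68, 718]);


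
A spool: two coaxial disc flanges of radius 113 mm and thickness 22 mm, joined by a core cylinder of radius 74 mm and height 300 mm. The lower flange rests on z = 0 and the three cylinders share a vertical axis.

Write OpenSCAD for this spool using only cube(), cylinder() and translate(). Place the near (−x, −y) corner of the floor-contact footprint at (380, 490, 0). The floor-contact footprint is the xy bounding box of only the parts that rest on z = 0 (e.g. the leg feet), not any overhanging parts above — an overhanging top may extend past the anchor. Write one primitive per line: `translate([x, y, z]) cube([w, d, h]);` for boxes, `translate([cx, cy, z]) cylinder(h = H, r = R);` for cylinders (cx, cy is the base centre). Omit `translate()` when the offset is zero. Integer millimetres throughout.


translate([493, 603, 0]) cylinder(h = 22, r = 113);
translate([493, 603, 22]) cylinder(h = 300, r = 74);
translate([493, 603, 322]) cylinder(h = 22, r = 113);


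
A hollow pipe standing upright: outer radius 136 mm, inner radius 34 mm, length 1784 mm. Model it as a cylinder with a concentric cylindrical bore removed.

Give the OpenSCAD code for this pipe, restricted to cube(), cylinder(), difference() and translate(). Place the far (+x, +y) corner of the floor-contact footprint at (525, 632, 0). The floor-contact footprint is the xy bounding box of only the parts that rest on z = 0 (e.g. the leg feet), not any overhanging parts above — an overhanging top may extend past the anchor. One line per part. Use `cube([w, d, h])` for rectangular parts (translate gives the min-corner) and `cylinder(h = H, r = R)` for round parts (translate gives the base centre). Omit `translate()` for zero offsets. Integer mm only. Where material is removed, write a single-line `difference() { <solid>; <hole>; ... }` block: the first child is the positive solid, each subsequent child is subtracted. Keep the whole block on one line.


difference() { translate([389, 496, 0]) cylinder(h = 1784, r = 136); translate([389, 496, 0]) cylinder(h = 1784, r = 34); }


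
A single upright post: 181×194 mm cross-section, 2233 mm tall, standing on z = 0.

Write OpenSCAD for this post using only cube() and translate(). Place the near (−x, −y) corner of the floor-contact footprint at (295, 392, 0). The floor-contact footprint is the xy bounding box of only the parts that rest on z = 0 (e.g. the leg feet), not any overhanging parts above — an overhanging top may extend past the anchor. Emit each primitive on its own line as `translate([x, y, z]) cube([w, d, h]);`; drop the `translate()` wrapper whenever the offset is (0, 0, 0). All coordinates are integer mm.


translate([295, 392, 0]) cube([181, 194, 2233]);


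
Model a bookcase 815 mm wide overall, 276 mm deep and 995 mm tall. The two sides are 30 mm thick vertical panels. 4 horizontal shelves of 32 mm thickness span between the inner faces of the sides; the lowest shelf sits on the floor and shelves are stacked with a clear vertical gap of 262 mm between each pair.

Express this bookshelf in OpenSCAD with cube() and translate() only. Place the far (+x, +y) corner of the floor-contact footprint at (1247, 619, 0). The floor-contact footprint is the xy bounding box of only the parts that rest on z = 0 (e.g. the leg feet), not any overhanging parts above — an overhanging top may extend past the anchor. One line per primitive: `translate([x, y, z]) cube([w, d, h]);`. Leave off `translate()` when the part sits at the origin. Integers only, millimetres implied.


translate([432, 343, 0]) cube([30, 276, 995]);
translate([1217, 343, 0]) cube([30, 276, 995]);
translate([462, 343, 0]) cube([755, 276, 32]);
translate([462, 343, 294]) cube([755, 276, 32]);
translate([462, 343, 588]) cube([755, 276, 32]);
translate([462, 343, 882]) cube([755, 276, 32]);


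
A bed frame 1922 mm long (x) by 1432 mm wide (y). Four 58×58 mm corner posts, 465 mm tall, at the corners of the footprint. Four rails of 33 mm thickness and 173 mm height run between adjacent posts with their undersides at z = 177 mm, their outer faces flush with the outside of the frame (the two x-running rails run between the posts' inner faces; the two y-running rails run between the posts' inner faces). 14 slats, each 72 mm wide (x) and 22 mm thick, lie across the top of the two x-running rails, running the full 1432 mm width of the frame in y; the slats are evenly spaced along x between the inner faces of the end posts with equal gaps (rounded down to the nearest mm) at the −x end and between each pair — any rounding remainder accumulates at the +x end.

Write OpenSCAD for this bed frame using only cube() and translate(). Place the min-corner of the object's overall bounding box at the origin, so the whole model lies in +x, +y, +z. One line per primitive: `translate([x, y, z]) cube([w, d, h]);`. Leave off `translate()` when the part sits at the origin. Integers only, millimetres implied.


cube([58, 58, 465]);
translate([0, 1374, 0]) cube([58, 58, 465]);
translate([1864, 0, 0]) cube([58, 58, 465]);
translate([1864, 1374, 0]) cube([58, 58, 465]);
translate([58, 0, 177]) cube([1806, 33, 173]);
translate([58, 1399, 177]) cube([1806, 33, 173]);
translate([0, 58, 177]) cube([33, 1316, 173]);
translate([1889, 58, 177]) cube([33, 1316, 173]);
translate([111, 0, 350]) cube([72, 1432, 22]);
translate([236, 0, 350]) cube([72, 1432, 22]);
translate([361, 0, 350]) cube([72, 1432, 22]);
translate([486, 0, 350]) cube([72, 1432, 22]);
translate([611, 0, 350]) cube([72, 1432, 22]);
translate([736, 0, 350]) cube([72, 1432, 22]);
translate([861, 0, 350]) cube([72, 1432, 22]);
translate([986, 0, 350]) cube([72, 1432, 22]);
translate([1111, 0, 350]) cube([72, 1432, 22]);
translate([1236, 0, 350]) cube([72, 1432, 22]);
translate([1361, 0, 350]) cube([72, 1432, 22]);
translate([1486, 0, 350]) cube([72, 1432, 22]);
translate([1611, 0, 350]) cube([72, 1432, 22]);
translate([1736, 0, 350]) cube([72, 1432, 22]);
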